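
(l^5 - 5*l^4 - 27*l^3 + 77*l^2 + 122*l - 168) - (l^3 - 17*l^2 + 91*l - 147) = l^5 - 5*l^4 - 28*l^3 + 94*l^2 + 31*l - 21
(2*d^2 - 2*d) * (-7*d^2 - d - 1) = -14*d^4 + 12*d^3 + 2*d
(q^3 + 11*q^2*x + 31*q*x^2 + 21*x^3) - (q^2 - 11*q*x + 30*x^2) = q^3 + 11*q^2*x - q^2 + 31*q*x^2 + 11*q*x + 21*x^3 - 30*x^2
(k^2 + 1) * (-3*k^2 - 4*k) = -3*k^4 - 4*k^3 - 3*k^2 - 4*k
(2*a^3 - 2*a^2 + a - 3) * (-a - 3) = -2*a^4 - 4*a^3 + 5*a^2 + 9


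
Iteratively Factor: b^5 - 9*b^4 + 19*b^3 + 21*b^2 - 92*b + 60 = (b + 2)*(b^4 - 11*b^3 + 41*b^2 - 61*b + 30) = (b - 3)*(b + 2)*(b^3 - 8*b^2 + 17*b - 10) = (b - 3)*(b - 2)*(b + 2)*(b^2 - 6*b + 5) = (b - 3)*(b - 2)*(b - 1)*(b + 2)*(b - 5)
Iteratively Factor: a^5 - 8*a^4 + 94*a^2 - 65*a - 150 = (a + 3)*(a^4 - 11*a^3 + 33*a^2 - 5*a - 50) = (a - 5)*(a + 3)*(a^3 - 6*a^2 + 3*a + 10) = (a - 5)*(a - 2)*(a + 3)*(a^2 - 4*a - 5) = (a - 5)*(a - 2)*(a + 1)*(a + 3)*(a - 5)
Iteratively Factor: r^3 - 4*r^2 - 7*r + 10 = (r - 5)*(r^2 + r - 2) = (r - 5)*(r + 2)*(r - 1)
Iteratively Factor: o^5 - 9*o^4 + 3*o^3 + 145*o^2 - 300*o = (o - 5)*(o^4 - 4*o^3 - 17*o^2 + 60*o) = (o - 5)*(o - 3)*(o^3 - o^2 - 20*o) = (o - 5)^2*(o - 3)*(o^2 + 4*o) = o*(o - 5)^2*(o - 3)*(o + 4)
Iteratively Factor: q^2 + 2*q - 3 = (q + 3)*(q - 1)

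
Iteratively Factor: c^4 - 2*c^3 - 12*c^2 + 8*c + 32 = (c - 4)*(c^3 + 2*c^2 - 4*c - 8) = (c - 4)*(c + 2)*(c^2 - 4) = (c - 4)*(c + 2)^2*(c - 2)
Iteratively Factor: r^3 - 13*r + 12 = (r - 3)*(r^2 + 3*r - 4) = (r - 3)*(r + 4)*(r - 1)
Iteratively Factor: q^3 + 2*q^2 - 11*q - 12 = (q - 3)*(q^2 + 5*q + 4) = (q - 3)*(q + 1)*(q + 4)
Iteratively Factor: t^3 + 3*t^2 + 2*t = (t)*(t^2 + 3*t + 2) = t*(t + 1)*(t + 2)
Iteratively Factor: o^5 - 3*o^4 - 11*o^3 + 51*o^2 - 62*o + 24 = (o - 1)*(o^4 - 2*o^3 - 13*o^2 + 38*o - 24) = (o - 3)*(o - 1)*(o^3 + o^2 - 10*o + 8) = (o - 3)*(o - 2)*(o - 1)*(o^2 + 3*o - 4) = (o - 3)*(o - 2)*(o - 1)*(o + 4)*(o - 1)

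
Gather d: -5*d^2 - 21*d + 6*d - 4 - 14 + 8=-5*d^2 - 15*d - 10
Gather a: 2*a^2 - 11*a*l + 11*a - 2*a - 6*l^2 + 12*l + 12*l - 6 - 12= 2*a^2 + a*(9 - 11*l) - 6*l^2 + 24*l - 18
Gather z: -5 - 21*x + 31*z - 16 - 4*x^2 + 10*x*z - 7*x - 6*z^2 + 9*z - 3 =-4*x^2 - 28*x - 6*z^2 + z*(10*x + 40) - 24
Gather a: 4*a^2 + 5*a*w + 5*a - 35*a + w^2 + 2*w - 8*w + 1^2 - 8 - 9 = 4*a^2 + a*(5*w - 30) + w^2 - 6*w - 16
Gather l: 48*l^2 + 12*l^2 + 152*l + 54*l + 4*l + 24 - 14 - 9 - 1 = 60*l^2 + 210*l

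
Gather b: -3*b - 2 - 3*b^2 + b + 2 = -3*b^2 - 2*b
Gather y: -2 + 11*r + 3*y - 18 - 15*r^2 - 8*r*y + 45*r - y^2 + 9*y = -15*r^2 + 56*r - y^2 + y*(12 - 8*r) - 20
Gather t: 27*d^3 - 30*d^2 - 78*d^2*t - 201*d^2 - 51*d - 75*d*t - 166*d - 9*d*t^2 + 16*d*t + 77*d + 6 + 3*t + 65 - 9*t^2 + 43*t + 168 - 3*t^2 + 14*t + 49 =27*d^3 - 231*d^2 - 140*d + t^2*(-9*d - 12) + t*(-78*d^2 - 59*d + 60) + 288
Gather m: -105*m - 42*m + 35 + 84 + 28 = 147 - 147*m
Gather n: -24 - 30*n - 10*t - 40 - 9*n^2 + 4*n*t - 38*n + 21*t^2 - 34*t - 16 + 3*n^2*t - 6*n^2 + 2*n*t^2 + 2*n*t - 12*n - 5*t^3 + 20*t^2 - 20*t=n^2*(3*t - 15) + n*(2*t^2 + 6*t - 80) - 5*t^3 + 41*t^2 - 64*t - 80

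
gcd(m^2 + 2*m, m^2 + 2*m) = m^2 + 2*m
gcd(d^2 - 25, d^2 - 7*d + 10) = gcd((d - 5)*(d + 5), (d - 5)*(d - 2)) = d - 5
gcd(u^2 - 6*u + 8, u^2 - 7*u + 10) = u - 2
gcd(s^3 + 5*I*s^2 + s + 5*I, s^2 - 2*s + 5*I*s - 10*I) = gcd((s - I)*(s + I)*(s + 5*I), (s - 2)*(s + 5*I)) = s + 5*I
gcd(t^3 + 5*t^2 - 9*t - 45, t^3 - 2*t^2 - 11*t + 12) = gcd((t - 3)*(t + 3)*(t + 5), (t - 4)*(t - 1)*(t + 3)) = t + 3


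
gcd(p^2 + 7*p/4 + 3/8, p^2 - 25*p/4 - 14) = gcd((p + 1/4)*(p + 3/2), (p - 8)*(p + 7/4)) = 1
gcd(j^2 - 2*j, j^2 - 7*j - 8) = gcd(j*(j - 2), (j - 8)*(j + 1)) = 1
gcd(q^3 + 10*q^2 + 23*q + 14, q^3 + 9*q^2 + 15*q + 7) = q^2 + 8*q + 7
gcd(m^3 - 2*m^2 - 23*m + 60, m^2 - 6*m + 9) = m - 3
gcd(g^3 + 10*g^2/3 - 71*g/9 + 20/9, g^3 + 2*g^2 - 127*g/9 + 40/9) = g^2 + 14*g/3 - 5/3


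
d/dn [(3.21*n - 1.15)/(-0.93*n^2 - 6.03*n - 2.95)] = (2.9853*n^2 - 2.139*n - 16.404)/(0.8649*n^4 + 11.2158*n^3 + 41.8479*n^2 + 35.577*n + 8.7025)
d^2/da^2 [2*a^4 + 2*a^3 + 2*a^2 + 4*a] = 24*a^2 + 12*a + 4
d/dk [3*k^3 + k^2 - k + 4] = 9*k^2 + 2*k - 1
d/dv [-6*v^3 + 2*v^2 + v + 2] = -18*v^2 + 4*v + 1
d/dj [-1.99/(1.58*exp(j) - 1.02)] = 3.1442*exp(j)/(1.58*exp(j) - 1.02)^2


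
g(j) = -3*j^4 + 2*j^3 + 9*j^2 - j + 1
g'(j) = -12*j^3 + 6*j^2 + 18*j - 1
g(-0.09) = 1.16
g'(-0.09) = -2.56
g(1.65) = 10.60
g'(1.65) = -8.87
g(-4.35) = -1063.16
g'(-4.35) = 1021.99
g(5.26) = -1760.68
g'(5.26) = -1486.69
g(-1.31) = 4.42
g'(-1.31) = 12.69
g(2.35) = -17.19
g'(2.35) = -81.30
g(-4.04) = -779.13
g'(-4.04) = 815.48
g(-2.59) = -105.78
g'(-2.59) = 201.12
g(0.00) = 1.00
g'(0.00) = -1.00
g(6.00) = -3137.00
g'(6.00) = -2269.00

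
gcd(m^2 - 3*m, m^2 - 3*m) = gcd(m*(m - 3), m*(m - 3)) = m^2 - 3*m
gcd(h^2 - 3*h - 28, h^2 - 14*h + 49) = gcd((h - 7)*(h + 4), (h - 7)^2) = h - 7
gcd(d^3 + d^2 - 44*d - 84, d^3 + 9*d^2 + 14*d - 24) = d + 6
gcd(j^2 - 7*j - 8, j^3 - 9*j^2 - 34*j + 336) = j - 8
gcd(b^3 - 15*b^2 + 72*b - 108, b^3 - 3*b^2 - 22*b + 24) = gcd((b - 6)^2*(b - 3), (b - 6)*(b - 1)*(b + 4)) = b - 6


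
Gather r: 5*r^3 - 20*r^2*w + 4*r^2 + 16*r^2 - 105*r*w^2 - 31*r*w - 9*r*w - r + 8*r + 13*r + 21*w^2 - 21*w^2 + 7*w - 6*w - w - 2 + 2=5*r^3 + r^2*(20 - 20*w) + r*(-105*w^2 - 40*w + 20)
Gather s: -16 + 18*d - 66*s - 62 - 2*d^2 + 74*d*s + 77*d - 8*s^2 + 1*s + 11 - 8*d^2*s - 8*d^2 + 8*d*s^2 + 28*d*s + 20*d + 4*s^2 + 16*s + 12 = -10*d^2 + 115*d + s^2*(8*d - 4) + s*(-8*d^2 + 102*d - 49) - 55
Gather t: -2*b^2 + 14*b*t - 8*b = -2*b^2 + 14*b*t - 8*b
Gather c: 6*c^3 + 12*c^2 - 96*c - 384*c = 6*c^3 + 12*c^2 - 480*c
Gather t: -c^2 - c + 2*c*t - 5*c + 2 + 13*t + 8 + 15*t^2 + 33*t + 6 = -c^2 - 6*c + 15*t^2 + t*(2*c + 46) + 16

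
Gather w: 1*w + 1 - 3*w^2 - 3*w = -3*w^2 - 2*w + 1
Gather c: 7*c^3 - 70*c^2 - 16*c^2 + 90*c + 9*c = 7*c^3 - 86*c^2 + 99*c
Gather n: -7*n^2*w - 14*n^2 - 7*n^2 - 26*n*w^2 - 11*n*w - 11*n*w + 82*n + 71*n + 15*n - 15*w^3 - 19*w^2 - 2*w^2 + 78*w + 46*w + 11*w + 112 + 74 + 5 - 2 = n^2*(-7*w - 21) + n*(-26*w^2 - 22*w + 168) - 15*w^3 - 21*w^2 + 135*w + 189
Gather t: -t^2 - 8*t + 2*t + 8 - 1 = -t^2 - 6*t + 7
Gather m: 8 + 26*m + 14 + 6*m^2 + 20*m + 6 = 6*m^2 + 46*m + 28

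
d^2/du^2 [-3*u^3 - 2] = -18*u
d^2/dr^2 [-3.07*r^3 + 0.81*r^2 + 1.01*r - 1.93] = 1.62 - 18.42*r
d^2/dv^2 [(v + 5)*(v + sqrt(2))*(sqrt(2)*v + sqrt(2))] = 2*sqrt(2)*(3*v + sqrt(2) + 6)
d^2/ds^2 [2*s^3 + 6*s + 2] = 12*s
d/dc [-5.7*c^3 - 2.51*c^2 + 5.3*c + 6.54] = -17.1*c^2 - 5.02*c + 5.3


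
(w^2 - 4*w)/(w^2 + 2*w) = (w - 4)/(w + 2)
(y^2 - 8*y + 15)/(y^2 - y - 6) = (y - 5)/(y + 2)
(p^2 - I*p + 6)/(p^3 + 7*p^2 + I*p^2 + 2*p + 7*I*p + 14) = (p - 3*I)/(p^2 + p*(7 - I) - 7*I)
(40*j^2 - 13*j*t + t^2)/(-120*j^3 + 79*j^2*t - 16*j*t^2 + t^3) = 1/(-3*j + t)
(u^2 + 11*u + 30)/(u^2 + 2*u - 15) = (u + 6)/(u - 3)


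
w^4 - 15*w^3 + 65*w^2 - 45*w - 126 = (w - 7)*(w - 6)*(w - 3)*(w + 1)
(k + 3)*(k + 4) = k^2 + 7*k + 12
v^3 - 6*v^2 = v^2*(v - 6)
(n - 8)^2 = n^2 - 16*n + 64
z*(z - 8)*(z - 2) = z^3 - 10*z^2 + 16*z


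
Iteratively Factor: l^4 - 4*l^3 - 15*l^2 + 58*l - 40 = (l - 5)*(l^3 + l^2 - 10*l + 8) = (l - 5)*(l + 4)*(l^2 - 3*l + 2) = (l - 5)*(l - 2)*(l + 4)*(l - 1)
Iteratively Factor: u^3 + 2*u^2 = (u)*(u^2 + 2*u) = u^2*(u + 2)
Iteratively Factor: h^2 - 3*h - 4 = (h + 1)*(h - 4)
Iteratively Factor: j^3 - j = (j - 1)*(j^2 + j) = j*(j - 1)*(j + 1)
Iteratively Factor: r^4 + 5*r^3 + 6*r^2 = (r)*(r^3 + 5*r^2 + 6*r) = r*(r + 2)*(r^2 + 3*r) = r*(r + 2)*(r + 3)*(r)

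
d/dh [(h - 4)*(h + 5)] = 2*h + 1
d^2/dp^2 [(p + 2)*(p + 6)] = 2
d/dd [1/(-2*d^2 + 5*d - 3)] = (4*d - 5)/(2*d^2 - 5*d + 3)^2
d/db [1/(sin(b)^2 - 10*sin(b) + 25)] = -2*cos(b)/(sin(b) - 5)^3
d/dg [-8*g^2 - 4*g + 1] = -16*g - 4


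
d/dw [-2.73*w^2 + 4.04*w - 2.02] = 4.04 - 5.46*w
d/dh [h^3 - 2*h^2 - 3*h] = 3*h^2 - 4*h - 3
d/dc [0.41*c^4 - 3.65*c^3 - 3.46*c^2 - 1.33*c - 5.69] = 1.64*c^3 - 10.95*c^2 - 6.92*c - 1.33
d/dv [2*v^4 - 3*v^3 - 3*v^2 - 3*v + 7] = 8*v^3 - 9*v^2 - 6*v - 3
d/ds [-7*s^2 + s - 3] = 1 - 14*s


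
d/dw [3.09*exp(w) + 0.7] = 3.09*exp(w)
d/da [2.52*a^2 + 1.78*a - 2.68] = 5.04*a + 1.78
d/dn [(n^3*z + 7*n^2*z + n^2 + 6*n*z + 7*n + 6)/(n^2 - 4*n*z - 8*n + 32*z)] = (2*(-n + 2*z + 4)*(n^3*z + 7*n^2*z + n^2 + 6*n*z + 7*n + 6) + (n^2 - 4*n*z - 8*n + 32*z)*(3*n^2*z + 14*n*z + 2*n + 6*z + 7))/(n^2 - 4*n*z - 8*n + 32*z)^2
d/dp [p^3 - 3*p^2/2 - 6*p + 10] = 3*p^2 - 3*p - 6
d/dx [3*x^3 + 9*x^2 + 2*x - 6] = 9*x^2 + 18*x + 2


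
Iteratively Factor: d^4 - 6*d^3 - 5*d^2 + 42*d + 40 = (d - 4)*(d^3 - 2*d^2 - 13*d - 10) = (d - 4)*(d + 2)*(d^2 - 4*d - 5) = (d - 4)*(d + 1)*(d + 2)*(d - 5)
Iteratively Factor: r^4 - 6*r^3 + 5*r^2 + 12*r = (r)*(r^3 - 6*r^2 + 5*r + 12) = r*(r - 4)*(r^2 - 2*r - 3) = r*(r - 4)*(r + 1)*(r - 3)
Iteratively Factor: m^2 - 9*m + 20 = (m - 4)*(m - 5)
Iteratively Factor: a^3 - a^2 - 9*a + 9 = (a - 1)*(a^2 - 9) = (a - 3)*(a - 1)*(a + 3)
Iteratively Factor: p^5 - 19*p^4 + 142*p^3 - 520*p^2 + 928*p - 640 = (p - 4)*(p^4 - 15*p^3 + 82*p^2 - 192*p + 160) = (p - 5)*(p - 4)*(p^3 - 10*p^2 + 32*p - 32) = (p - 5)*(p - 4)*(p - 2)*(p^2 - 8*p + 16) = (p - 5)*(p - 4)^2*(p - 2)*(p - 4)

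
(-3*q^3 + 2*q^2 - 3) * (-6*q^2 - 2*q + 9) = 18*q^5 - 6*q^4 - 31*q^3 + 36*q^2 + 6*q - 27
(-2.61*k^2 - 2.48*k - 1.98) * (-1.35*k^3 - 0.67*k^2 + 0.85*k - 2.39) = 3.5235*k^5 + 5.0967*k^4 + 2.1161*k^3 + 5.4565*k^2 + 4.2442*k + 4.7322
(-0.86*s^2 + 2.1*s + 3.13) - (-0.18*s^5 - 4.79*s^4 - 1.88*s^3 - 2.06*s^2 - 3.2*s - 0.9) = 0.18*s^5 + 4.79*s^4 + 1.88*s^3 + 1.2*s^2 + 5.3*s + 4.03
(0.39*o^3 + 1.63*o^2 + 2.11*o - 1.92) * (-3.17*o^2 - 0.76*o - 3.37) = -1.2363*o^5 - 5.4635*o^4 - 9.2418*o^3 - 1.0103*o^2 - 5.6515*o + 6.4704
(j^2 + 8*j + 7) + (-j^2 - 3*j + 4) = 5*j + 11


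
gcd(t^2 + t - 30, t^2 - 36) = t + 6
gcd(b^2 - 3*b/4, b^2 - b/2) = b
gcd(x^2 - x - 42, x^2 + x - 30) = x + 6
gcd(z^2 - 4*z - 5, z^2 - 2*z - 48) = 1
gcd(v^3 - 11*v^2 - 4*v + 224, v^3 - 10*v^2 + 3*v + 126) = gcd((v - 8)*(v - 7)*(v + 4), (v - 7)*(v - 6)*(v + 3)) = v - 7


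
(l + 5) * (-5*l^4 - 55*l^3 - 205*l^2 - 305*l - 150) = -5*l^5 - 80*l^4 - 480*l^3 - 1330*l^2 - 1675*l - 750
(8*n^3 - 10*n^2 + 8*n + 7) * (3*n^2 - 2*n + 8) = 24*n^5 - 46*n^4 + 108*n^3 - 75*n^2 + 50*n + 56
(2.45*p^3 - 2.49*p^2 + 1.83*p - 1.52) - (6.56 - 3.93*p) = 2.45*p^3 - 2.49*p^2 + 5.76*p - 8.08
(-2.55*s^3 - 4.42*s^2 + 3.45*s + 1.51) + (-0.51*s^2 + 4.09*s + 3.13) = -2.55*s^3 - 4.93*s^2 + 7.54*s + 4.64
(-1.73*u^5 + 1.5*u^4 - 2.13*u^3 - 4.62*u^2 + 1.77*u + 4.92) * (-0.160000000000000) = 0.2768*u^5 - 0.24*u^4 + 0.3408*u^3 + 0.7392*u^2 - 0.2832*u - 0.7872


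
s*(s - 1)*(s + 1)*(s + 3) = s^4 + 3*s^3 - s^2 - 3*s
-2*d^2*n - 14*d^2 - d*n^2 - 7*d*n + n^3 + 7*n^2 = (-2*d + n)*(d + n)*(n + 7)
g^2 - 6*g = g*(g - 6)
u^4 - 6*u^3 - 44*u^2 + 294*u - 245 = (u - 7)*(u - 5)*(u - 1)*(u + 7)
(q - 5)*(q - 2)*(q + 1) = q^3 - 6*q^2 + 3*q + 10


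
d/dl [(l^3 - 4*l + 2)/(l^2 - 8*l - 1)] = (l^4 - 16*l^3 + l^2 - 4*l + 20)/(l^4 - 16*l^3 + 62*l^2 + 16*l + 1)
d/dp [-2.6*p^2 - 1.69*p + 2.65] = -5.2*p - 1.69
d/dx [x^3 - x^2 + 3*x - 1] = 3*x^2 - 2*x + 3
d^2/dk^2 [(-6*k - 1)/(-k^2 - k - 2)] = 2*((2*k + 1)^2*(6*k + 1) - (18*k + 7)*(k^2 + k + 2))/(k^2 + k + 2)^3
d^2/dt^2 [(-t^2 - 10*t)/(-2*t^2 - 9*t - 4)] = 4*(11*t^3 - 12*t^2 - 120*t - 172)/(8*t^6 + 108*t^5 + 534*t^4 + 1161*t^3 + 1068*t^2 + 432*t + 64)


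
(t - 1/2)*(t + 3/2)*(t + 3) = t^3 + 4*t^2 + 9*t/4 - 9/4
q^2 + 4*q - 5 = (q - 1)*(q + 5)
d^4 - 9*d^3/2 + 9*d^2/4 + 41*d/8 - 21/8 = (d - 7/2)*(d - 3/2)*(d - 1/2)*(d + 1)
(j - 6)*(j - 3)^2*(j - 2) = j^4 - 14*j^3 + 69*j^2 - 144*j + 108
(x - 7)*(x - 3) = x^2 - 10*x + 21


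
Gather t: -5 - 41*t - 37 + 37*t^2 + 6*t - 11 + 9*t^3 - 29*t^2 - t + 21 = 9*t^3 + 8*t^2 - 36*t - 32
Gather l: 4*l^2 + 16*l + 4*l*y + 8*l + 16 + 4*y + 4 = 4*l^2 + l*(4*y + 24) + 4*y + 20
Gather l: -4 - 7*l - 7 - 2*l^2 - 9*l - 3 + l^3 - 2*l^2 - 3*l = l^3 - 4*l^2 - 19*l - 14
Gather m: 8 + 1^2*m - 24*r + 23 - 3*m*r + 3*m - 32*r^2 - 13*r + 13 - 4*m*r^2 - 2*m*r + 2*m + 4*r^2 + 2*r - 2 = m*(-4*r^2 - 5*r + 6) - 28*r^2 - 35*r + 42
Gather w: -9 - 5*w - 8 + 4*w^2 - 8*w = 4*w^2 - 13*w - 17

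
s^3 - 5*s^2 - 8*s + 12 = (s - 6)*(s - 1)*(s + 2)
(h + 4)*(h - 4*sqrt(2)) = h^2 - 4*sqrt(2)*h + 4*h - 16*sqrt(2)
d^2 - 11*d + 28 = (d - 7)*(d - 4)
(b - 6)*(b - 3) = b^2 - 9*b + 18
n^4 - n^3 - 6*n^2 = n^2*(n - 3)*(n + 2)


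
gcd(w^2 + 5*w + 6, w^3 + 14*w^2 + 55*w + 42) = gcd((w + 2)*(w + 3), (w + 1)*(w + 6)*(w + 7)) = 1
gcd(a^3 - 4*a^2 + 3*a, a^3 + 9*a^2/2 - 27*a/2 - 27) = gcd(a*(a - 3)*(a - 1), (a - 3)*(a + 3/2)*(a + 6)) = a - 3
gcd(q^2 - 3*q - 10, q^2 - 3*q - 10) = q^2 - 3*q - 10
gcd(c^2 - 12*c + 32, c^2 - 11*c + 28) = c - 4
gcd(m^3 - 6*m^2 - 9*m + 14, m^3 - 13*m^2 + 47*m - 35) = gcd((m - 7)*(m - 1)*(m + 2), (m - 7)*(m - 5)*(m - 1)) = m^2 - 8*m + 7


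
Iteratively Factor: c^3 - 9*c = (c - 3)*(c^2 + 3*c) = c*(c - 3)*(c + 3)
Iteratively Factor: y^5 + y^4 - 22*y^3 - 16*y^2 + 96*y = (y + 4)*(y^4 - 3*y^3 - 10*y^2 + 24*y) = (y - 4)*(y + 4)*(y^3 + y^2 - 6*y) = (y - 4)*(y - 2)*(y + 4)*(y^2 + 3*y) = y*(y - 4)*(y - 2)*(y + 4)*(y + 3)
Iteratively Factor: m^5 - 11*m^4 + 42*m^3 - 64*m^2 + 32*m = (m)*(m^4 - 11*m^3 + 42*m^2 - 64*m + 32) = m*(m - 4)*(m^3 - 7*m^2 + 14*m - 8) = m*(m - 4)*(m - 2)*(m^2 - 5*m + 4) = m*(m - 4)*(m - 2)*(m - 1)*(m - 4)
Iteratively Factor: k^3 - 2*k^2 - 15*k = (k)*(k^2 - 2*k - 15) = k*(k - 5)*(k + 3)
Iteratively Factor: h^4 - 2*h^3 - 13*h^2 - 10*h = (h + 1)*(h^3 - 3*h^2 - 10*h) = h*(h + 1)*(h^2 - 3*h - 10) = h*(h + 1)*(h + 2)*(h - 5)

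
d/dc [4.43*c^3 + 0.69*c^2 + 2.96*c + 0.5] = 13.29*c^2 + 1.38*c + 2.96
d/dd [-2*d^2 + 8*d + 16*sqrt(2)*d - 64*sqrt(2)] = -4*d + 8 + 16*sqrt(2)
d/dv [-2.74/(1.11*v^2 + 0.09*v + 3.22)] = (6.0828*v + 0.2466)/(1.11*v^2 + 0.09*v + 3.22)^2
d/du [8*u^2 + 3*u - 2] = 16*u + 3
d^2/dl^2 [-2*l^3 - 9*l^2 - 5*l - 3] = -12*l - 18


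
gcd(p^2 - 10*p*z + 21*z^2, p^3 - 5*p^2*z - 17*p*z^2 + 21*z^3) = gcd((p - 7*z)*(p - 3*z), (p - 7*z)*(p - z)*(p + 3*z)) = -p + 7*z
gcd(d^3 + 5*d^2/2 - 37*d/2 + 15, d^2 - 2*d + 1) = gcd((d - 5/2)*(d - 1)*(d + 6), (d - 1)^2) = d - 1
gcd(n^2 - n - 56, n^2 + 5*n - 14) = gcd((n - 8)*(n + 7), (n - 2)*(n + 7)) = n + 7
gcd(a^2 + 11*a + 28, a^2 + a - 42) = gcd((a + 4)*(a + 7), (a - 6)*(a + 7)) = a + 7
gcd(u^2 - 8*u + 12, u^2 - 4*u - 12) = u - 6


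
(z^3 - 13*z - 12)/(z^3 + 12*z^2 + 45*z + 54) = (z^2 - 3*z - 4)/(z^2 + 9*z + 18)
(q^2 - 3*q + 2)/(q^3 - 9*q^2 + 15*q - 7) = (q - 2)/(q^2 - 8*q + 7)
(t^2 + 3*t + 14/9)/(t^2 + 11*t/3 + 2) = (t + 7/3)/(t + 3)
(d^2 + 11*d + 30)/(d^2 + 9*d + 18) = (d + 5)/(d + 3)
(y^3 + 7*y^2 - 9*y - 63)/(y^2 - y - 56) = (y^2 - 9)/(y - 8)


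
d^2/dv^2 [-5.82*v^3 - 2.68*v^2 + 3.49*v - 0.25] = -34.92*v - 5.36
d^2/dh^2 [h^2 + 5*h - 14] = 2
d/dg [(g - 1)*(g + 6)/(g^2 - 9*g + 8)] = -14/(g^2 - 16*g + 64)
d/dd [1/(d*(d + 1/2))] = 2*(-4*d - 1)/(d^2*(4*d^2 + 4*d + 1))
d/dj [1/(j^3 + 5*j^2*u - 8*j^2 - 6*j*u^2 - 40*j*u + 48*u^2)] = (-3*j^2 - 10*j*u + 16*j + 6*u^2 + 40*u)/(j^3 + 5*j^2*u - 8*j^2 - 6*j*u^2 - 40*j*u + 48*u^2)^2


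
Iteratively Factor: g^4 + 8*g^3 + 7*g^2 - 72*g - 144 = (g + 4)*(g^3 + 4*g^2 - 9*g - 36) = (g + 4)^2*(g^2 - 9) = (g + 3)*(g + 4)^2*(g - 3)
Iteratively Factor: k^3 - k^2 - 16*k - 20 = (k - 5)*(k^2 + 4*k + 4) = (k - 5)*(k + 2)*(k + 2)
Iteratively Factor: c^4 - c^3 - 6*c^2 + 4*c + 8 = (c - 2)*(c^3 + c^2 - 4*c - 4) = (c - 2)*(c + 1)*(c^2 - 4) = (c - 2)*(c + 1)*(c + 2)*(c - 2)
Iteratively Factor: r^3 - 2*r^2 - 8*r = (r)*(r^2 - 2*r - 8) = r*(r - 4)*(r + 2)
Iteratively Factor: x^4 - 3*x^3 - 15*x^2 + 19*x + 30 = (x + 1)*(x^3 - 4*x^2 - 11*x + 30) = (x - 5)*(x + 1)*(x^2 + x - 6) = (x - 5)*(x - 2)*(x + 1)*(x + 3)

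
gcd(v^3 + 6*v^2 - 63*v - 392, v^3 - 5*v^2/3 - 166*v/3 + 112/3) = v^2 - v - 56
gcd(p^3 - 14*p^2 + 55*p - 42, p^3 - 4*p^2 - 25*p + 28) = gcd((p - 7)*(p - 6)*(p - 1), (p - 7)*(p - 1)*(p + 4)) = p^2 - 8*p + 7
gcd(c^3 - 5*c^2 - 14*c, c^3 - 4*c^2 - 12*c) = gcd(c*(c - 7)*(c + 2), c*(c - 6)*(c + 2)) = c^2 + 2*c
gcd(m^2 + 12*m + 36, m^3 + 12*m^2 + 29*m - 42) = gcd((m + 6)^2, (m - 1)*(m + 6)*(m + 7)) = m + 6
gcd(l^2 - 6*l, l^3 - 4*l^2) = l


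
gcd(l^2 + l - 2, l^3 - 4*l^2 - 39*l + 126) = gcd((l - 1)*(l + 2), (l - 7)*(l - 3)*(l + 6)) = 1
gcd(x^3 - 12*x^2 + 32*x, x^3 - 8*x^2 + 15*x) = x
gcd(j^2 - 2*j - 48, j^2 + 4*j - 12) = j + 6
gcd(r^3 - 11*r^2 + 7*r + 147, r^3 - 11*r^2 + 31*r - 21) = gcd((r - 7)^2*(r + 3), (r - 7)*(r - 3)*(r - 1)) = r - 7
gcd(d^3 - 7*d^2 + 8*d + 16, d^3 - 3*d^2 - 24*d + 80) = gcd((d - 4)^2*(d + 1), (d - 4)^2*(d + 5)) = d^2 - 8*d + 16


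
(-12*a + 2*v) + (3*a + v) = -9*a + 3*v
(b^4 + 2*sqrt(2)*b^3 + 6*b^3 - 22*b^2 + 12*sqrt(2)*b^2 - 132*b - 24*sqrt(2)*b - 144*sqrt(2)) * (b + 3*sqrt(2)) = b^5 + 6*b^4 + 5*sqrt(2)*b^4 - 10*b^3 + 30*sqrt(2)*b^3 - 90*sqrt(2)*b^2 - 60*b^2 - 540*sqrt(2)*b - 144*b - 864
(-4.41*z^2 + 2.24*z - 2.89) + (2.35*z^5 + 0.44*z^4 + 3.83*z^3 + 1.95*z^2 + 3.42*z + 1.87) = 2.35*z^5 + 0.44*z^4 + 3.83*z^3 - 2.46*z^2 + 5.66*z - 1.02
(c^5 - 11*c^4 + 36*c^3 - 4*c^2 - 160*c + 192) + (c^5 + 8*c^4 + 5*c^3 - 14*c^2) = 2*c^5 - 3*c^4 + 41*c^3 - 18*c^2 - 160*c + 192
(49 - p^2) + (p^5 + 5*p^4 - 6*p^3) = p^5 + 5*p^4 - 6*p^3 - p^2 + 49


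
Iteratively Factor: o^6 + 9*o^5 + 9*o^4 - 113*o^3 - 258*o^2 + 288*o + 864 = (o - 2)*(o^5 + 11*o^4 + 31*o^3 - 51*o^2 - 360*o - 432) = (o - 2)*(o + 3)*(o^4 + 8*o^3 + 7*o^2 - 72*o - 144) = (o - 2)*(o + 3)*(o + 4)*(o^3 + 4*o^2 - 9*o - 36) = (o - 2)*(o + 3)^2*(o + 4)*(o^2 + o - 12) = (o - 3)*(o - 2)*(o + 3)^2*(o + 4)*(o + 4)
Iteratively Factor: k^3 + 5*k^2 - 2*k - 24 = (k - 2)*(k^2 + 7*k + 12) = (k - 2)*(k + 3)*(k + 4)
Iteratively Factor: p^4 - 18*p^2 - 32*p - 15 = (p + 1)*(p^3 - p^2 - 17*p - 15) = (p + 1)*(p + 3)*(p^2 - 4*p - 5) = (p - 5)*(p + 1)*(p + 3)*(p + 1)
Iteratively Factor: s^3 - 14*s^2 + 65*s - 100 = (s - 5)*(s^2 - 9*s + 20) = (s - 5)^2*(s - 4)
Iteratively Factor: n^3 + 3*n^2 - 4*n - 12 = (n + 3)*(n^2 - 4) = (n + 2)*(n + 3)*(n - 2)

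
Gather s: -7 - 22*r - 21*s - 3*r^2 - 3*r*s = -3*r^2 - 22*r + s*(-3*r - 21) - 7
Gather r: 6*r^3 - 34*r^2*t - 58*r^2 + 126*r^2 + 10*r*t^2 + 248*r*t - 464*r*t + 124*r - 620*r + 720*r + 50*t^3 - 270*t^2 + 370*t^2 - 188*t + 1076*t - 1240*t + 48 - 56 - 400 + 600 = 6*r^3 + r^2*(68 - 34*t) + r*(10*t^2 - 216*t + 224) + 50*t^3 + 100*t^2 - 352*t + 192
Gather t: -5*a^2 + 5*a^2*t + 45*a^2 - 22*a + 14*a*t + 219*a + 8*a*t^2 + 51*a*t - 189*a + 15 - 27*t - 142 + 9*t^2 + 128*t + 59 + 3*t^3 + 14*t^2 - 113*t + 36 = 40*a^2 + 8*a + 3*t^3 + t^2*(8*a + 23) + t*(5*a^2 + 65*a - 12) - 32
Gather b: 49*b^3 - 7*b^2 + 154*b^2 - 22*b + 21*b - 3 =49*b^3 + 147*b^2 - b - 3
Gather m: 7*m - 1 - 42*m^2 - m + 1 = -42*m^2 + 6*m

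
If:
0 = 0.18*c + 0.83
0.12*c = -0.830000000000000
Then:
No Solution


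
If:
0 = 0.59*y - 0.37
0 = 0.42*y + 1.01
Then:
No Solution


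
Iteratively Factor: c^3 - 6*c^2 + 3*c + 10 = (c + 1)*(c^2 - 7*c + 10) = (c - 5)*(c + 1)*(c - 2)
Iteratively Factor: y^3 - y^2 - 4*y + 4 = (y - 2)*(y^2 + y - 2) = (y - 2)*(y - 1)*(y + 2)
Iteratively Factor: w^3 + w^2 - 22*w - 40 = (w + 4)*(w^2 - 3*w - 10) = (w - 5)*(w + 4)*(w + 2)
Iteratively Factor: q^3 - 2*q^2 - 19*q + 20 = (q - 5)*(q^2 + 3*q - 4) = (q - 5)*(q - 1)*(q + 4)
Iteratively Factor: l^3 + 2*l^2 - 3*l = (l + 3)*(l^2 - l) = l*(l + 3)*(l - 1)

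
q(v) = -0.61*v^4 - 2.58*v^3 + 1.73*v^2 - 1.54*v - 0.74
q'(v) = -2.44*v^3 - 7.74*v^2 + 3.46*v - 1.54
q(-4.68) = 16.19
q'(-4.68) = 62.85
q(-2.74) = 35.16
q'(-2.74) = -18.94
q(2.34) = -46.22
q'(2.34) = -67.09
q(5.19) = -765.40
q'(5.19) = -533.18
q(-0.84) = 3.00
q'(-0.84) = -8.46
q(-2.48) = 30.00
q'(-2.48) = -20.51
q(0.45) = -1.34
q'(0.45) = -1.77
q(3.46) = -179.65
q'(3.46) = -183.30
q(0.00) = -0.74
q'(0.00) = -1.54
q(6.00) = -1295.54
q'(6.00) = -786.46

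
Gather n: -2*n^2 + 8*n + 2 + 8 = -2*n^2 + 8*n + 10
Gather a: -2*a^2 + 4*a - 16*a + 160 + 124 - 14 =-2*a^2 - 12*a + 270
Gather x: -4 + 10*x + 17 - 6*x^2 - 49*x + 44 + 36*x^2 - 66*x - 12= 30*x^2 - 105*x + 45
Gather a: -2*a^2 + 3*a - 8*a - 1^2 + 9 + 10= -2*a^2 - 5*a + 18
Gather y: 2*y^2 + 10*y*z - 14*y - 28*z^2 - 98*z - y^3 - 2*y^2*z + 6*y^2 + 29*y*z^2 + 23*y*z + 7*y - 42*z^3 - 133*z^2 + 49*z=-y^3 + y^2*(8 - 2*z) + y*(29*z^2 + 33*z - 7) - 42*z^3 - 161*z^2 - 49*z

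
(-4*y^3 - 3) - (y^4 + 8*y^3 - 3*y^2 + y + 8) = -y^4 - 12*y^3 + 3*y^2 - y - 11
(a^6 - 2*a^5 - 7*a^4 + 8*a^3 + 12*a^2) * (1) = a^6 - 2*a^5 - 7*a^4 + 8*a^3 + 12*a^2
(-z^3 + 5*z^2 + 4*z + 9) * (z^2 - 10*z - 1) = -z^5 + 15*z^4 - 45*z^3 - 36*z^2 - 94*z - 9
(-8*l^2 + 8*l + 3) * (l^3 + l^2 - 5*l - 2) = -8*l^5 + 51*l^3 - 21*l^2 - 31*l - 6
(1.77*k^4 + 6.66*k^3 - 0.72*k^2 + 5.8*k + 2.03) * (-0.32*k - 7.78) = -0.5664*k^5 - 15.9018*k^4 - 51.5844*k^3 + 3.7456*k^2 - 45.7736*k - 15.7934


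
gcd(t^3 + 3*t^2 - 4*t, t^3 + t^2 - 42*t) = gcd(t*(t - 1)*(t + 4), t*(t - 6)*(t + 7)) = t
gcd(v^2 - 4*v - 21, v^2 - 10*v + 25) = 1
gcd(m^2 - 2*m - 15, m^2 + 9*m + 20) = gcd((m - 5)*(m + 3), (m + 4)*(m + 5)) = 1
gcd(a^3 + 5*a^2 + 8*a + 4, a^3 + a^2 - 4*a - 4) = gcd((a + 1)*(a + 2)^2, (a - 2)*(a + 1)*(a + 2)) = a^2 + 3*a + 2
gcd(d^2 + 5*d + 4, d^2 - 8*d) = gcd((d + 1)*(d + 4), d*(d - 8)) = 1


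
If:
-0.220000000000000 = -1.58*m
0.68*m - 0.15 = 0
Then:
No Solution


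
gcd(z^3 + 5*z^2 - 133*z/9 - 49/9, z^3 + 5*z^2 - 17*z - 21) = z + 7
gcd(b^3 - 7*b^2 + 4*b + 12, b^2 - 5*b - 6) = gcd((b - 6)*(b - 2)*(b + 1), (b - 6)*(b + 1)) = b^2 - 5*b - 6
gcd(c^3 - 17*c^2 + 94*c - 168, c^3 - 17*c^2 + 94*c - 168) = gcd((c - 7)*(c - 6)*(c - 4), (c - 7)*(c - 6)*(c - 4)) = c^3 - 17*c^2 + 94*c - 168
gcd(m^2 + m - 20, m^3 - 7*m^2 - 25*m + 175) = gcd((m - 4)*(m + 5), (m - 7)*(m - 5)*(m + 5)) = m + 5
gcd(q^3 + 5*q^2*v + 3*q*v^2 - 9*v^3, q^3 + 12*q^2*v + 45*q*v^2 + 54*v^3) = q^2 + 6*q*v + 9*v^2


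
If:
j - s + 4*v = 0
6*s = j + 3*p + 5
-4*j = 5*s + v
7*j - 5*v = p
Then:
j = -35/229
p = -320/229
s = 25/229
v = 15/229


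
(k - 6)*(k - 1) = k^2 - 7*k + 6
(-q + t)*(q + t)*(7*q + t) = -7*q^3 - q^2*t + 7*q*t^2 + t^3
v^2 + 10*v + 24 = (v + 4)*(v + 6)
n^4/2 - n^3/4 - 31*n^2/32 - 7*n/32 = n*(n/2 + 1/2)*(n - 7/4)*(n + 1/4)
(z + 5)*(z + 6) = z^2 + 11*z + 30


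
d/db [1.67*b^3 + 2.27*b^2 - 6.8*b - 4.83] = 5.01*b^2 + 4.54*b - 6.8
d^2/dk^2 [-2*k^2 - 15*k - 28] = -4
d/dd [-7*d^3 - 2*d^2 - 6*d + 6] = -21*d^2 - 4*d - 6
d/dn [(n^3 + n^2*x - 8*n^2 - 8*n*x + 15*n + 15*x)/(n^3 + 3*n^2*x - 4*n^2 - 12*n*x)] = (n*(n^2 + 3*n*x - 4*n - 12*x)*(3*n^2 + 2*n*x - 16*n - 8*x + 15) - (3*n^2 + 6*n*x - 8*n - 12*x)*(n^3 + n^2*x - 8*n^2 - 8*n*x + 15*n + 15*x))/(n^2*(n^2 + 3*n*x - 4*n - 12*x)^2)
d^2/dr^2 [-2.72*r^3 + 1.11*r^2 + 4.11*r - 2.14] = 2.22 - 16.32*r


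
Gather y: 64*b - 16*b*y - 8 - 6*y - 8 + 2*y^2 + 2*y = 64*b + 2*y^2 + y*(-16*b - 4) - 16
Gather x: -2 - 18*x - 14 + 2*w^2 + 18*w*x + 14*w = 2*w^2 + 14*w + x*(18*w - 18) - 16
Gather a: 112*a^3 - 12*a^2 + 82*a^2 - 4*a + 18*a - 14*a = 112*a^3 + 70*a^2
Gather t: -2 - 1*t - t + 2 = -2*t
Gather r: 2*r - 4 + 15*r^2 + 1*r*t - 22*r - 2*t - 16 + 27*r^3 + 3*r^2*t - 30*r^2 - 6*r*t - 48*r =27*r^3 + r^2*(3*t - 15) + r*(-5*t - 68) - 2*t - 20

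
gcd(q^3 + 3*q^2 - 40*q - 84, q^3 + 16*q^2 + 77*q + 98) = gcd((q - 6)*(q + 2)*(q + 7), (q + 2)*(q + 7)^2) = q^2 + 9*q + 14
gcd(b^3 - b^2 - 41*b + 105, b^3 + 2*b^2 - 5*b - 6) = 1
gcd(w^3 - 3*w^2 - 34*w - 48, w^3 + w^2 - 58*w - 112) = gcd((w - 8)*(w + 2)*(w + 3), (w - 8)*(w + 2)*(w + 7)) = w^2 - 6*w - 16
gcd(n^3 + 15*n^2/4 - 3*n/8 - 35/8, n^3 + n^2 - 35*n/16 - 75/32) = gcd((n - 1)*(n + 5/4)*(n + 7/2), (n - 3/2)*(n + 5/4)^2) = n + 5/4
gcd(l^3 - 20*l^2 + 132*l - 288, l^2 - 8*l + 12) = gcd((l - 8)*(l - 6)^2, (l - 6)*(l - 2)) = l - 6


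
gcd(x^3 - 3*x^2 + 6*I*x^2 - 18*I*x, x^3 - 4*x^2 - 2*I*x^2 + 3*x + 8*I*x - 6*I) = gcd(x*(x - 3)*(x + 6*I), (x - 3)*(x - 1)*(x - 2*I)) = x - 3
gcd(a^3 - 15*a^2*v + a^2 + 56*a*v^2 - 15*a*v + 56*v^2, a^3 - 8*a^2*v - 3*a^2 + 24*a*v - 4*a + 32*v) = -a^2 + 8*a*v - a + 8*v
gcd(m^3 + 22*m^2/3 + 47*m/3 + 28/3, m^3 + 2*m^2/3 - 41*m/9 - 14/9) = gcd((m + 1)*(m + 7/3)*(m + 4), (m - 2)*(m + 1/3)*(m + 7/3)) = m + 7/3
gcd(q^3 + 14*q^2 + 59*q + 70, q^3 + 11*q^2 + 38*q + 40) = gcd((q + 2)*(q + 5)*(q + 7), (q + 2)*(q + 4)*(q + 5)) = q^2 + 7*q + 10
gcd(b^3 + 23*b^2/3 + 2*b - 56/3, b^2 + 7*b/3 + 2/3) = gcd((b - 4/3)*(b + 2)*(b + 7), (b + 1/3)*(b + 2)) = b + 2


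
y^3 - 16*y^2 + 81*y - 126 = (y - 7)*(y - 6)*(y - 3)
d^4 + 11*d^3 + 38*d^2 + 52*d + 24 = (d + 1)*(d + 2)^2*(d + 6)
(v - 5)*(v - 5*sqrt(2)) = v^2 - 5*sqrt(2)*v - 5*v + 25*sqrt(2)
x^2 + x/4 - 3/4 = (x - 3/4)*(x + 1)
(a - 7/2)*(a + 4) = a^2 + a/2 - 14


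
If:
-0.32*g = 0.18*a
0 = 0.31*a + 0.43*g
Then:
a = 0.00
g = 0.00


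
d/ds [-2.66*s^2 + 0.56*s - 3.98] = 0.56 - 5.32*s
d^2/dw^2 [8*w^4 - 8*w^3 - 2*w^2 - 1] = 96*w^2 - 48*w - 4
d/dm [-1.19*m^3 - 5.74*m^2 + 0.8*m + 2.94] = -3.57*m^2 - 11.48*m + 0.8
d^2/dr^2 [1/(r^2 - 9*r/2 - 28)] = 4*(4*r^2 - 18*r - (4*r - 9)^2 - 112)/(-2*r^2 + 9*r + 56)^3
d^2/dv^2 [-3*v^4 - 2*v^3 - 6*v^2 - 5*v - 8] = -36*v^2 - 12*v - 12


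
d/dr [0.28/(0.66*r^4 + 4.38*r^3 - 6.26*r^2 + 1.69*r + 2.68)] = (-0.7392*r^3 - 3.6792*r^2 + 3.5056*r - 0.4732)/(0.66*r^4 + 4.38*r^3 - 6.26*r^2 + 1.69*r + 2.68)^2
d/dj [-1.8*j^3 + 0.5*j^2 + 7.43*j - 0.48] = -5.4*j^2 + 1.0*j + 7.43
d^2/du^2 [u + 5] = 0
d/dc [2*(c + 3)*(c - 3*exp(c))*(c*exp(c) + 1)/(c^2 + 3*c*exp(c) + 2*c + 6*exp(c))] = 2*(-(c + 3)*(c - 3*exp(c))*(c*exp(c) + 1)*(3*c*exp(c) + 2*c + 9*exp(c) + 2) + ((c + 1)*(c + 3)*(c - 3*exp(c))*exp(c) - (c + 3)*(c*exp(c) + 1)*(3*exp(c) - 1) + (c - 3*exp(c))*(c*exp(c) + 1))*(c^2 + 3*c*exp(c) + 2*c + 6*exp(c)))/(c^2 + 3*c*exp(c) + 2*c + 6*exp(c))^2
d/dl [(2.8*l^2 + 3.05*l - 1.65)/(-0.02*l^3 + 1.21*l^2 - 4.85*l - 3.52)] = (0.056*l^4 + 0.122*l^3 - 17.3695*l^2 - 15.719*l - 18.7385)/(0.0004*l^6 - 0.0484*l^5 + 1.6581*l^4 - 11.5962*l^3 + 15.0041*l^2 + 34.144*l + 12.3904)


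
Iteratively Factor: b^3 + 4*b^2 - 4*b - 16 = (b + 2)*(b^2 + 2*b - 8) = (b + 2)*(b + 4)*(b - 2)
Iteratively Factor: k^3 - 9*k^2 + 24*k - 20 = (k - 2)*(k^2 - 7*k + 10) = (k - 5)*(k - 2)*(k - 2)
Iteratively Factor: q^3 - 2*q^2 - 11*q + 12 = (q + 3)*(q^2 - 5*q + 4) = (q - 1)*(q + 3)*(q - 4)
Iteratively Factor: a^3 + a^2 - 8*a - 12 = (a + 2)*(a^2 - a - 6) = (a + 2)^2*(a - 3)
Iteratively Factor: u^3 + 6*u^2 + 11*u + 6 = (u + 3)*(u^2 + 3*u + 2) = (u + 1)*(u + 3)*(u + 2)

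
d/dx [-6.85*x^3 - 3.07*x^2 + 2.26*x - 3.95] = -20.55*x^2 - 6.14*x + 2.26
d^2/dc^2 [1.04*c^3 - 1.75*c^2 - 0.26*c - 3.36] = 6.24*c - 3.5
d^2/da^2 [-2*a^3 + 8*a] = -12*a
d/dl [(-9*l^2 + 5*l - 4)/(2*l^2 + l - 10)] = (-19*l^2 + 196*l - 46)/(4*l^4 + 4*l^3 - 39*l^2 - 20*l + 100)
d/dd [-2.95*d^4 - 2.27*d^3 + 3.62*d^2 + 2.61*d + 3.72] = -11.8*d^3 - 6.81*d^2 + 7.24*d + 2.61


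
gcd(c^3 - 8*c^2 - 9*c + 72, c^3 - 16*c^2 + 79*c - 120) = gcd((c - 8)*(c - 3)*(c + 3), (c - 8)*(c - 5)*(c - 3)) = c^2 - 11*c + 24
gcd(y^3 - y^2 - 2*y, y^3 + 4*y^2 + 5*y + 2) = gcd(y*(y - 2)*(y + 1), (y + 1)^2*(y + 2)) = y + 1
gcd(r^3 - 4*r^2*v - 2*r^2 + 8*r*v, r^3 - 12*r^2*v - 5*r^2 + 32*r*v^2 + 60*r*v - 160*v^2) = r - 4*v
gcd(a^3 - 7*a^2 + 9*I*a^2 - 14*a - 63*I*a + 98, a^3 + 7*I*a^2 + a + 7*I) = a + 7*I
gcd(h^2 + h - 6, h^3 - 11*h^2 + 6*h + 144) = h + 3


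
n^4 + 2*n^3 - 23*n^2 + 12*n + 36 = (n - 3)*(n - 2)*(n + 1)*(n + 6)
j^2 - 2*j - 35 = (j - 7)*(j + 5)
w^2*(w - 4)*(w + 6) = w^4 + 2*w^3 - 24*w^2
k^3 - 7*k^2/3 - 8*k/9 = k*(k - 8/3)*(k + 1/3)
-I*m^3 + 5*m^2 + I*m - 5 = (m - 1)*(m + 5*I)*(-I*m - I)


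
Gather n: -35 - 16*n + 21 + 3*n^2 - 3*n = 3*n^2 - 19*n - 14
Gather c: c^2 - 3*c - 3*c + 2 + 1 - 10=c^2 - 6*c - 7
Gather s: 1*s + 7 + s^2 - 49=s^2 + s - 42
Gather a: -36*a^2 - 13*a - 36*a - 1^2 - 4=-36*a^2 - 49*a - 5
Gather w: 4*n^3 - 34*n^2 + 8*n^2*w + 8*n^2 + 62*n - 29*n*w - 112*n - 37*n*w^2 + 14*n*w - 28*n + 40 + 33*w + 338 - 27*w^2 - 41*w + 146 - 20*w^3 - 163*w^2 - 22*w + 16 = 4*n^3 - 26*n^2 - 78*n - 20*w^3 + w^2*(-37*n - 190) + w*(8*n^2 - 15*n - 30) + 540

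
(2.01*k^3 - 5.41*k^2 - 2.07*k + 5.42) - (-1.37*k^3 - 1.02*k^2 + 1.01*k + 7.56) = 3.38*k^3 - 4.39*k^2 - 3.08*k - 2.14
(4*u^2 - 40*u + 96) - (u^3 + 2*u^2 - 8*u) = -u^3 + 2*u^2 - 32*u + 96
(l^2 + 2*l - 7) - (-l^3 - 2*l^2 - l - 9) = l^3 + 3*l^2 + 3*l + 2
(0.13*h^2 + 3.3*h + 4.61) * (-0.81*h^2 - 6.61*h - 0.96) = -0.1053*h^4 - 3.5323*h^3 - 25.6719*h^2 - 33.6401*h - 4.4256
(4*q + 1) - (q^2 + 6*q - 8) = -q^2 - 2*q + 9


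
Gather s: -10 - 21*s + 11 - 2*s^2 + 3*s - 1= -2*s^2 - 18*s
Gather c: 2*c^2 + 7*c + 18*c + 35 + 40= 2*c^2 + 25*c + 75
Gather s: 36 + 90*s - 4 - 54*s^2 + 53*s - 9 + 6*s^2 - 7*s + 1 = -48*s^2 + 136*s + 24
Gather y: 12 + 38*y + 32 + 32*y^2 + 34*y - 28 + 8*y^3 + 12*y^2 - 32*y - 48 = 8*y^3 + 44*y^2 + 40*y - 32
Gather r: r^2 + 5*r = r^2 + 5*r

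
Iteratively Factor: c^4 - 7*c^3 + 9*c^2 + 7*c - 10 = (c - 1)*(c^3 - 6*c^2 + 3*c + 10) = (c - 1)*(c + 1)*(c^2 - 7*c + 10) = (c - 5)*(c - 1)*(c + 1)*(c - 2)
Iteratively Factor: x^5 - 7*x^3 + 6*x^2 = (x)*(x^4 - 7*x^2 + 6*x) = x*(x + 3)*(x^3 - 3*x^2 + 2*x) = x^2*(x + 3)*(x^2 - 3*x + 2) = x^2*(x - 2)*(x + 3)*(x - 1)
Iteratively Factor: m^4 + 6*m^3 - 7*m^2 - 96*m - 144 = (m - 4)*(m^3 + 10*m^2 + 33*m + 36) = (m - 4)*(m + 4)*(m^2 + 6*m + 9) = (m - 4)*(m + 3)*(m + 4)*(m + 3)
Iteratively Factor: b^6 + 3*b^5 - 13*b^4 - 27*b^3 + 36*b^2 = (b + 3)*(b^5 - 13*b^3 + 12*b^2) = b*(b + 3)*(b^4 - 13*b^2 + 12*b) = b*(b - 1)*(b + 3)*(b^3 + b^2 - 12*b) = b*(b - 3)*(b - 1)*(b + 3)*(b^2 + 4*b) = b^2*(b - 3)*(b - 1)*(b + 3)*(b + 4)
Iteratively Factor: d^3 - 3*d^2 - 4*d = (d)*(d^2 - 3*d - 4) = d*(d - 4)*(d + 1)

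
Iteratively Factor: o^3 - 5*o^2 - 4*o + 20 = (o - 5)*(o^2 - 4) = (o - 5)*(o - 2)*(o + 2)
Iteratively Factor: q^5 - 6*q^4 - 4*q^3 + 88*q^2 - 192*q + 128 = (q - 2)*(q^4 - 4*q^3 - 12*q^2 + 64*q - 64) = (q - 2)^2*(q^3 - 2*q^2 - 16*q + 32) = (q - 2)^2*(q + 4)*(q^2 - 6*q + 8) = (q - 4)*(q - 2)^2*(q + 4)*(q - 2)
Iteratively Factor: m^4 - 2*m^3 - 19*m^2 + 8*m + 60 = (m + 3)*(m^3 - 5*m^2 - 4*m + 20) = (m - 2)*(m + 3)*(m^2 - 3*m - 10) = (m - 2)*(m + 2)*(m + 3)*(m - 5)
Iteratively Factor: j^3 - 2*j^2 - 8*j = (j + 2)*(j^2 - 4*j) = j*(j + 2)*(j - 4)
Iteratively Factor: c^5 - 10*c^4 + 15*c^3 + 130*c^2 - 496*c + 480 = (c - 2)*(c^4 - 8*c^3 - c^2 + 128*c - 240) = (c - 5)*(c - 2)*(c^3 - 3*c^2 - 16*c + 48) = (c - 5)*(c - 4)*(c - 2)*(c^2 + c - 12) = (c - 5)*(c - 4)*(c - 3)*(c - 2)*(c + 4)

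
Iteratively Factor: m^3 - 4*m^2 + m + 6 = (m - 2)*(m^2 - 2*m - 3) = (m - 3)*(m - 2)*(m + 1)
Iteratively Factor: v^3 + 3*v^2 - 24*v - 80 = (v + 4)*(v^2 - v - 20) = (v - 5)*(v + 4)*(v + 4)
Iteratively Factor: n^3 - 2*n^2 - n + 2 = (n - 1)*(n^2 - n - 2) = (n - 2)*(n - 1)*(n + 1)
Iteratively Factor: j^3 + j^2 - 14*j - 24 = (j + 2)*(j^2 - j - 12) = (j + 2)*(j + 3)*(j - 4)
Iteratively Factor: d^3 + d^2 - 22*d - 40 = (d - 5)*(d^2 + 6*d + 8) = (d - 5)*(d + 2)*(d + 4)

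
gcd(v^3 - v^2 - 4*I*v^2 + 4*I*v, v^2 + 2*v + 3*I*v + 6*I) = 1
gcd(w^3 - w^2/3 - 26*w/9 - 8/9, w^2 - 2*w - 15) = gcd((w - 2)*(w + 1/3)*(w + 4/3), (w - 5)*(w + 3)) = 1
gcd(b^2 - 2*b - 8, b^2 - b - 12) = b - 4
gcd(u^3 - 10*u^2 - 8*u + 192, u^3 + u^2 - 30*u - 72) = u^2 - 2*u - 24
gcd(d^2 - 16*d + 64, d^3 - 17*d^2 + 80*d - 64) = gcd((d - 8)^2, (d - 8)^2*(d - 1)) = d^2 - 16*d + 64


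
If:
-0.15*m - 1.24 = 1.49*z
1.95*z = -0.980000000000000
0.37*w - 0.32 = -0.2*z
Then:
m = -3.27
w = 1.14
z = -0.50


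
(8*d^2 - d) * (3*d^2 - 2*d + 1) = 24*d^4 - 19*d^3 + 10*d^2 - d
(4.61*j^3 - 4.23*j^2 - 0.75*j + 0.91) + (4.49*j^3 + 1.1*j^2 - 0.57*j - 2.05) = 9.1*j^3 - 3.13*j^2 - 1.32*j - 1.14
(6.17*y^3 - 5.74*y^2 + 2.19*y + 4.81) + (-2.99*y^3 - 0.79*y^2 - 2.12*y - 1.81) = 3.18*y^3 - 6.53*y^2 + 0.0699999999999998*y + 3.0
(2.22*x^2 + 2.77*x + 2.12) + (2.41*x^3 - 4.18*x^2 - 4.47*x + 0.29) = 2.41*x^3 - 1.96*x^2 - 1.7*x + 2.41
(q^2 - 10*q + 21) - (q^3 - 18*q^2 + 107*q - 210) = -q^3 + 19*q^2 - 117*q + 231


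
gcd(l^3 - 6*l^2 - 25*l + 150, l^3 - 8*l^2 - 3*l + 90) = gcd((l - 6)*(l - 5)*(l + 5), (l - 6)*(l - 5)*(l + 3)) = l^2 - 11*l + 30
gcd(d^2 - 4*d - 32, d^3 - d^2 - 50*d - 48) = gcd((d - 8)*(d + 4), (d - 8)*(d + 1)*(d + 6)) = d - 8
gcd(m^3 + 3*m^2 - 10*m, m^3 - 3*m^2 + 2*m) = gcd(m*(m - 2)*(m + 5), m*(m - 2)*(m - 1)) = m^2 - 2*m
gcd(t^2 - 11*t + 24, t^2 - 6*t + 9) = t - 3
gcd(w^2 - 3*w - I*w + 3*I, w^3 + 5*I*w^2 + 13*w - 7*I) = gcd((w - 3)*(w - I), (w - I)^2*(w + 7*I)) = w - I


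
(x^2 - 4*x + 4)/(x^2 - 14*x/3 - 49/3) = 3*(-x^2 + 4*x - 4)/(-3*x^2 + 14*x + 49)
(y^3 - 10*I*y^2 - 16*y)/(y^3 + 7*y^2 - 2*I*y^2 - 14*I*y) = (y - 8*I)/(y + 7)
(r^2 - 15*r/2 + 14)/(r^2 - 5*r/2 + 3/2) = (2*r^2 - 15*r + 28)/(2*r^2 - 5*r + 3)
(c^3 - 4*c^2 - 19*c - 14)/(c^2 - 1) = (c^2 - 5*c - 14)/(c - 1)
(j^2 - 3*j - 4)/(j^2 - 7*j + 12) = (j + 1)/(j - 3)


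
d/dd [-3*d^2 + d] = 1 - 6*d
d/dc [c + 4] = 1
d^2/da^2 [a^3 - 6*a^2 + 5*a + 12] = 6*a - 12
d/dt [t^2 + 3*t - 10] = 2*t + 3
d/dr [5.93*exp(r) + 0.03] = 5.93*exp(r)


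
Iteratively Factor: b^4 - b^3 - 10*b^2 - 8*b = (b)*(b^3 - b^2 - 10*b - 8) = b*(b + 1)*(b^2 - 2*b - 8) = b*(b - 4)*(b + 1)*(b + 2)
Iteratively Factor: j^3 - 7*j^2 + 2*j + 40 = (j + 2)*(j^2 - 9*j + 20) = (j - 4)*(j + 2)*(j - 5)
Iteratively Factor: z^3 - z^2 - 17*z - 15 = (z - 5)*(z^2 + 4*z + 3) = (z - 5)*(z + 1)*(z + 3)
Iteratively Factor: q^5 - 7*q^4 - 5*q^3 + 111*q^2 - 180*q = (q)*(q^4 - 7*q^3 - 5*q^2 + 111*q - 180) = q*(q - 3)*(q^3 - 4*q^2 - 17*q + 60) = q*(q - 3)*(q + 4)*(q^2 - 8*q + 15) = q*(q - 5)*(q - 3)*(q + 4)*(q - 3)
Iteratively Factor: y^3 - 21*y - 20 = (y + 4)*(y^2 - 4*y - 5) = (y + 1)*(y + 4)*(y - 5)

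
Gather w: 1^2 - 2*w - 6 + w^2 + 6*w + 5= w^2 + 4*w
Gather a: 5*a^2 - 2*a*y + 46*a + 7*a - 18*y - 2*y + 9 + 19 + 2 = 5*a^2 + a*(53 - 2*y) - 20*y + 30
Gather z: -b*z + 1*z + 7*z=z*(8 - b)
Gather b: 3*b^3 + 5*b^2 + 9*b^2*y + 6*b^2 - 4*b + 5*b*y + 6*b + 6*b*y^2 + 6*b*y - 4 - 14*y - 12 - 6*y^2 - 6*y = 3*b^3 + b^2*(9*y + 11) + b*(6*y^2 + 11*y + 2) - 6*y^2 - 20*y - 16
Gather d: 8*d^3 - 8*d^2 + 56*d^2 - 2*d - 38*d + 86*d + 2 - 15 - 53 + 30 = 8*d^3 + 48*d^2 + 46*d - 36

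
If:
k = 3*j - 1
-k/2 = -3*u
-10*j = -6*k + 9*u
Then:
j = 9/7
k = 20/7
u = 10/21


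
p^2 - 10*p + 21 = (p - 7)*(p - 3)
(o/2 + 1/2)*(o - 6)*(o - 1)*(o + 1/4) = o^4/2 - 23*o^3/8 - 5*o^2/4 + 23*o/8 + 3/4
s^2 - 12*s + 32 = (s - 8)*(s - 4)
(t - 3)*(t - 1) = t^2 - 4*t + 3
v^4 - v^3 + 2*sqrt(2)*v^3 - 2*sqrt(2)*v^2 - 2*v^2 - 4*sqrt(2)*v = v*(v - 2)*(v + 1)*(v + 2*sqrt(2))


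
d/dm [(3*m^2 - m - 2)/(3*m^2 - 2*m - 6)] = (-3*m^2 - 24*m + 2)/(9*m^4 - 12*m^3 - 32*m^2 + 24*m + 36)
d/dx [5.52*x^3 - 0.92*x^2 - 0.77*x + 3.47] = 16.56*x^2 - 1.84*x - 0.77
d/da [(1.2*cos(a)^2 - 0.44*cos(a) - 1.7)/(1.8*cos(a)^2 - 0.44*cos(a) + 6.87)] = (-0.264*cos(a)^2 - 22.608*cos(a) + 3.7708)*sin(a)/(3.24*cos(a)^4 - 1.584*cos(a)^3 + 24.9256*cos(a)^2 - 6.0456*cos(a) + 47.1969)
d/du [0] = 0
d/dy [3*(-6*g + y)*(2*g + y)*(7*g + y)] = -120*g^2 + 18*g*y + 9*y^2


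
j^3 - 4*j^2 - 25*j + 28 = (j - 7)*(j - 1)*(j + 4)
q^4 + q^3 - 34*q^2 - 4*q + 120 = (q - 5)*(q - 2)*(q + 2)*(q + 6)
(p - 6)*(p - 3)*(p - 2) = p^3 - 11*p^2 + 36*p - 36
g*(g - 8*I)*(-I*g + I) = -I*g^3 - 8*g^2 + I*g^2 + 8*g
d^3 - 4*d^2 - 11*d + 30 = (d - 5)*(d - 2)*(d + 3)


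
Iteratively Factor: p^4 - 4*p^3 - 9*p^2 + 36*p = (p)*(p^3 - 4*p^2 - 9*p + 36) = p*(p - 3)*(p^2 - p - 12) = p*(p - 4)*(p - 3)*(p + 3)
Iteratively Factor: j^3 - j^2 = (j)*(j^2 - j) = j^2*(j - 1)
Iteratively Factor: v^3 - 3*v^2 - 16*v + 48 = (v - 3)*(v^2 - 16) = (v - 3)*(v + 4)*(v - 4)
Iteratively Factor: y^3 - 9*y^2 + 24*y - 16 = (y - 1)*(y^2 - 8*y + 16) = (y - 4)*(y - 1)*(y - 4)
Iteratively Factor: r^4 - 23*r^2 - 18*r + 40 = (r + 2)*(r^3 - 2*r^2 - 19*r + 20) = (r - 5)*(r + 2)*(r^2 + 3*r - 4) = (r - 5)*(r + 2)*(r + 4)*(r - 1)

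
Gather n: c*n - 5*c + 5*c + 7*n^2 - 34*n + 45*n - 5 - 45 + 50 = 7*n^2 + n*(c + 11)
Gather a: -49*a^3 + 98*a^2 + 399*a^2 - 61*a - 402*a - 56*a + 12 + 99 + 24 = -49*a^3 + 497*a^2 - 519*a + 135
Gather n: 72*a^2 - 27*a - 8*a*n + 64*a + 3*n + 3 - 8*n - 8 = 72*a^2 + 37*a + n*(-8*a - 5) - 5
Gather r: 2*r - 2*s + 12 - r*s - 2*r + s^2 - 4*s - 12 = -r*s + s^2 - 6*s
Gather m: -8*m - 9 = -8*m - 9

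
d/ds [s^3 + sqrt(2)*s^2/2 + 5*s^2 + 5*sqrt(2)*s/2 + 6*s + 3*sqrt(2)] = 3*s^2 + sqrt(2)*s + 10*s + 5*sqrt(2)/2 + 6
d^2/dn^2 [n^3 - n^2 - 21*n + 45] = 6*n - 2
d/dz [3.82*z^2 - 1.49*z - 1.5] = 7.64*z - 1.49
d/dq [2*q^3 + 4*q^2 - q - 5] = 6*q^2 + 8*q - 1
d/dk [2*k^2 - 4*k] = 4*k - 4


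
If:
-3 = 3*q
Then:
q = -1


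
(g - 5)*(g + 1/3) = g^2 - 14*g/3 - 5/3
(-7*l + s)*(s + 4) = -7*l*s - 28*l + s^2 + 4*s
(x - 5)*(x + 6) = x^2 + x - 30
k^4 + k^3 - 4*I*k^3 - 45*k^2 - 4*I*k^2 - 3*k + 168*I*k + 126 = (k - 6)*(k + 7)*(k - 3*I)*(k - I)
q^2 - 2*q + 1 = (q - 1)^2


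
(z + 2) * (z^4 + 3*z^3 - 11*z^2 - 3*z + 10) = z^5 + 5*z^4 - 5*z^3 - 25*z^2 + 4*z + 20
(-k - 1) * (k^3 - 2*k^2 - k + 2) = -k^4 + k^3 + 3*k^2 - k - 2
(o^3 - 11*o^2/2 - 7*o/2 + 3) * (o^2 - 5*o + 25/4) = o^5 - 21*o^4/2 + 121*o^3/4 - 111*o^2/8 - 295*o/8 + 75/4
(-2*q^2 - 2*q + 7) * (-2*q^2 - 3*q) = 4*q^4 + 10*q^3 - 8*q^2 - 21*q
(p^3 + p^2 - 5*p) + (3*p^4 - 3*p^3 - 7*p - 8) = 3*p^4 - 2*p^3 + p^2 - 12*p - 8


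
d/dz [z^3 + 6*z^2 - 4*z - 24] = 3*z^2 + 12*z - 4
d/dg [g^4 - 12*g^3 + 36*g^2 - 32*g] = 4*g^3 - 36*g^2 + 72*g - 32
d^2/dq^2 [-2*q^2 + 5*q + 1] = -4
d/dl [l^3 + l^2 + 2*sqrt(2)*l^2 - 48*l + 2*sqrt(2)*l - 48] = 3*l^2 + 2*l + 4*sqrt(2)*l - 48 + 2*sqrt(2)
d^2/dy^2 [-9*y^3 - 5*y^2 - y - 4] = -54*y - 10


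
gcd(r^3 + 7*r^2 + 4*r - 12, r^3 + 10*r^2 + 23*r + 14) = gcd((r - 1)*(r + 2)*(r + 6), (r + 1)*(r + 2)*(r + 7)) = r + 2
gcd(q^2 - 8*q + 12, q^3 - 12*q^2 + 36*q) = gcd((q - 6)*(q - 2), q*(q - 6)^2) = q - 6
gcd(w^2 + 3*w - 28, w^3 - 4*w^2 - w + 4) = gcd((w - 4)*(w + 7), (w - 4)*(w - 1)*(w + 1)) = w - 4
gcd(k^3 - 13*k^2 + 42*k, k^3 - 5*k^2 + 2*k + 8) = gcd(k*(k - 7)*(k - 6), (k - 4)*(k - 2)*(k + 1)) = 1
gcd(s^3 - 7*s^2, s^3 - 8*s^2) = s^2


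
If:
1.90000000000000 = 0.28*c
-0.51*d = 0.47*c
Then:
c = 6.79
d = -6.25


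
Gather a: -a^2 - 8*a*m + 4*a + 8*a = -a^2 + a*(12 - 8*m)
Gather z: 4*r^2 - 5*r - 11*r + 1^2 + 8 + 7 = 4*r^2 - 16*r + 16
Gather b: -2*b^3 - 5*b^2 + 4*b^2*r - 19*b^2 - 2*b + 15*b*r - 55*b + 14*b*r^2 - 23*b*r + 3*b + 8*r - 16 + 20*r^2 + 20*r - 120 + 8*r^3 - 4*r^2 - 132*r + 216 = -2*b^3 + b^2*(4*r - 24) + b*(14*r^2 - 8*r - 54) + 8*r^3 + 16*r^2 - 104*r + 80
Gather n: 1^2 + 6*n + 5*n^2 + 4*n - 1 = 5*n^2 + 10*n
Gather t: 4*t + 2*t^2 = 2*t^2 + 4*t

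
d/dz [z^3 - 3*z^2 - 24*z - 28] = 3*z^2 - 6*z - 24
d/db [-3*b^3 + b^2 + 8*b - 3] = -9*b^2 + 2*b + 8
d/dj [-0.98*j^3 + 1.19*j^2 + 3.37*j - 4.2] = -2.94*j^2 + 2.38*j + 3.37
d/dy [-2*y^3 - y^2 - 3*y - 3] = -6*y^2 - 2*y - 3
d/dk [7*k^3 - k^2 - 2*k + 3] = 21*k^2 - 2*k - 2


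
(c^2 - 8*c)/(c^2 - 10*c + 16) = c/(c - 2)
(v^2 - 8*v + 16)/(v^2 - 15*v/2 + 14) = 2*(v - 4)/(2*v - 7)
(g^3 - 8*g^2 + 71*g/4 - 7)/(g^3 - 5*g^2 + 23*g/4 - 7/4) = (g - 4)/(g - 1)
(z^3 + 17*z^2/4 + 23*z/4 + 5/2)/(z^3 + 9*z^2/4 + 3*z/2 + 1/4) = (4*z^2 + 13*z + 10)/(4*z^2 + 5*z + 1)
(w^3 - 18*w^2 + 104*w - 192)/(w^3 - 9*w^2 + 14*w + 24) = (w - 8)/(w + 1)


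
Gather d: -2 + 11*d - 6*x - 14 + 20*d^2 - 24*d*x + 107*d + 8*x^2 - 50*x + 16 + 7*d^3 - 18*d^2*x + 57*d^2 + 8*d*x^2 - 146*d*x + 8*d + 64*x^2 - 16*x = 7*d^3 + d^2*(77 - 18*x) + d*(8*x^2 - 170*x + 126) + 72*x^2 - 72*x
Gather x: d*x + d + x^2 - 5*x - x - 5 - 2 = d + x^2 + x*(d - 6) - 7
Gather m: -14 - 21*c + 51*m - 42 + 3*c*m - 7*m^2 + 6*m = -21*c - 7*m^2 + m*(3*c + 57) - 56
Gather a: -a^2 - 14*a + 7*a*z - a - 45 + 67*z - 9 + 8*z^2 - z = -a^2 + a*(7*z - 15) + 8*z^2 + 66*z - 54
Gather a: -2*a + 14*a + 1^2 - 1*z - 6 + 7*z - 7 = 12*a + 6*z - 12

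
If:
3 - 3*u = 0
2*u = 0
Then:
No Solution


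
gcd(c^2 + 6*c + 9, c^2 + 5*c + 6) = c + 3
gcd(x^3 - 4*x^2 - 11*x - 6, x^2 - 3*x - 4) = x + 1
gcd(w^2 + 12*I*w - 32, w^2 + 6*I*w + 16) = w + 8*I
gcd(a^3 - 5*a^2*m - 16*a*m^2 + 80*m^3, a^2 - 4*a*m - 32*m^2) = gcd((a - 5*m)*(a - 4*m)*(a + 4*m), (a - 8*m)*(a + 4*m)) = a + 4*m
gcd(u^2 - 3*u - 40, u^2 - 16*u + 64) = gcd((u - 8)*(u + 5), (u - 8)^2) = u - 8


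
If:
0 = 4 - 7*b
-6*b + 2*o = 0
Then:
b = 4/7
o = 12/7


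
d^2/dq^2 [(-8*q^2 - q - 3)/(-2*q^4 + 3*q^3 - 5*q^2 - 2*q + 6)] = 2*(96*q^8 - 120*q^7 + 64*q^6 - 405*q^5 + 1671*q^4 - 1273*q^3 + 999*q^2 + 18*q + 402)/(8*q^12 - 36*q^11 + 114*q^10 - 183*q^9 + 141*q^8 + 165*q^7 - 553*q^6 + 510*q^5 + 42*q^4 - 676*q^3 + 468*q^2 + 216*q - 216)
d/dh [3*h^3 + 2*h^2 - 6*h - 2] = 9*h^2 + 4*h - 6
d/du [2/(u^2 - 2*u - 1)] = 4*(1 - u)/(-u^2 + 2*u + 1)^2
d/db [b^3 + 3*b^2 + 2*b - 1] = 3*b^2 + 6*b + 2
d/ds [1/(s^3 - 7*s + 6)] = (7 - 3*s^2)/(s^3 - 7*s + 6)^2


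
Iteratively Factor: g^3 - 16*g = (g)*(g^2 - 16) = g*(g + 4)*(g - 4)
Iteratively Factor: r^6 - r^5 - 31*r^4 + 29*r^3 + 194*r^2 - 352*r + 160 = (r + 4)*(r^5 - 5*r^4 - 11*r^3 + 73*r^2 - 98*r + 40) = (r - 5)*(r + 4)*(r^4 - 11*r^2 + 18*r - 8) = (r - 5)*(r - 1)*(r + 4)*(r^3 + r^2 - 10*r + 8) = (r - 5)*(r - 2)*(r - 1)*(r + 4)*(r^2 + 3*r - 4) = (r - 5)*(r - 2)*(r - 1)^2*(r + 4)*(r + 4)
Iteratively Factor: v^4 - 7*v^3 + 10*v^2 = (v - 2)*(v^3 - 5*v^2) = v*(v - 2)*(v^2 - 5*v) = v*(v - 5)*(v - 2)*(v)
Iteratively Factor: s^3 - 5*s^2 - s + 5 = (s - 5)*(s^2 - 1) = (s - 5)*(s + 1)*(s - 1)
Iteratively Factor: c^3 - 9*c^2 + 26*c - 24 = (c - 3)*(c^2 - 6*c + 8) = (c - 3)*(c - 2)*(c - 4)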